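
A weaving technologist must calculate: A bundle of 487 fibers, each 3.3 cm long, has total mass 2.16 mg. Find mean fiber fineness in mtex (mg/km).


Formula: fineness (mtex) = mass (mg) / total length (km) = (mass_mg / total_length_m) * 1000
Step 1: Convert fiber length: 3.3 cm = 0.033 m
Step 2: Total fiber length = 487 * 0.033 = 16.071 m
Step 3: Linear density = 2.16 mg / 16.071 m = 0.1344 mg/m
Step 4: fineness = 0.1344 * 1000 = 134.4 mtex

134.4 mtex


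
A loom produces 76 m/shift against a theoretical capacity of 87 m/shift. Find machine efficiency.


Formula: Efficiency% = (Actual output / Theoretical output) * 100
Efficiency% = (76 / 87) * 100
Efficiency% = 0.873563 * 100 = 87.3563% ≈ 87.4%

87.4%


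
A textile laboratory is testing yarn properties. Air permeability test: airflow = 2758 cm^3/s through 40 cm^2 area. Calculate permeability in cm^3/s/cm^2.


Formula: Air Permeability = Airflow / Test Area
AP = 2758 cm^3/s / 40 cm^2
AP = 69.0 cm^3/s/cm^2

69.0 cm^3/s/cm^2


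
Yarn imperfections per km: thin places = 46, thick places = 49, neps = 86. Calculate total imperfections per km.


Formula: Total = thin places + thick places + neps
Total = 46 + 49 + 86
Total = 181 imperfections/km

181 imperfections/km


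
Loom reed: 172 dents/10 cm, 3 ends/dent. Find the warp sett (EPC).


Formula: EPC = (dents per 10 cm * ends per dent) / 10
Step 1: Total ends per 10 cm = 172 * 3 = 516
Step 2: EPC = 516 / 10 = 51.6 ends/cm

51.6 ends/cm


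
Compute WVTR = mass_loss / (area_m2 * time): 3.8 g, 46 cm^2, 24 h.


Formula: WVTR = mass_loss / (area * time)
Step 1: Convert area: 46 cm^2 = 0.0046 m^2
Step 2: WVTR = 3.8 g / (0.0046 m^2 * 24 h)
Step 3: WVTR = 3.8 / 0.1104 = 34.4 g/m^2/h

34.4 g/m^2/h


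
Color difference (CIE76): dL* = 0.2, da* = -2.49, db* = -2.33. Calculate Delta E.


Formula: Delta E = sqrt(dL*^2 + da*^2 + db*^2)
Step 1: dL*^2 = 0.2^2 = 0.04
Step 2: da*^2 = (-2.49)^2 = 6.2001
Step 3: db*^2 = (-2.33)^2 = 5.4289
Step 4: Sum = 0.04 + 6.2001 + 5.4289 = 11.669
Step 5: Delta E = sqrt(11.669) = 3.42

3.42 Delta E


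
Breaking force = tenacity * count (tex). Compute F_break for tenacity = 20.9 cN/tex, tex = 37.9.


Formula: Breaking force = Tenacity * Linear density
F = 20.9 cN/tex * 37.9 tex
F = 792.11 cN

792.11 cN


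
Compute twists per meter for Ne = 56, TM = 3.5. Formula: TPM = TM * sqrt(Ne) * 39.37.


Formula: TPM = TM * sqrt(Ne) * 39.37
Step 1: sqrt(Ne) = sqrt(56) = 7.4833
Step 2: TM * sqrt(Ne) = 3.5 * 7.4833 = 26.1916
Step 3: TPM = 26.1916 * 39.37 = 1031 twists/m

1031 twists/m


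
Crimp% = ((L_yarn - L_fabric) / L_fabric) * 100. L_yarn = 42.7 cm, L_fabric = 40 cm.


Formula: Crimp% = ((L_yarn - L_fabric) / L_fabric) * 100
Step 1: Extension = 42.7 - 40 = 2.7 cm
Step 2: Crimp% = (2.7 / 40) * 100
Step 3: Crimp% = 0.0675 * 100 = 6.75% ≈ 6.8%

6.8%


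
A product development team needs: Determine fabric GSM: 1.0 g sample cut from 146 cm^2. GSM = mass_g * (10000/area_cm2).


Formula: GSM = mass_g / area_m2
Step 1: Convert area: 146 cm^2 = 146 / 10000 = 0.0146 m^2
Step 2: GSM = 1.0 g / 0.0146 m^2 = 68.5 g/m^2

68.5 g/m^2


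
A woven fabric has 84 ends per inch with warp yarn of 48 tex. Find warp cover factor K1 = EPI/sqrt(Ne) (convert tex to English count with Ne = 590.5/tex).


Formula: K1 = EPI / sqrt(Ne), with Ne = 590.5 / tex_warp
Step 1: Ne = 590.5 / 48 = 12.302
Step 2: sqrt(Ne) = sqrt(12.302) = 3.5074
Step 3: K1 = 84 / 3.5074 = 23.9

23.9


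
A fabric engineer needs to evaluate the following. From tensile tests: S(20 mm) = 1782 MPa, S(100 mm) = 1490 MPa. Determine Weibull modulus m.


Formula: m = ln(L1/L2) / ln(S2/S1)
Step 1: ln(L1/L2) = ln(20/100) = -1.60944
Step 2: S2/S1 = 1490/1782 = 0.83614
Step 3: ln(S2/S1) = ln(0.83614) = -0.17896
Step 4: m = -1.60944 / -0.17896 = 8.99

8.99 (Weibull m)


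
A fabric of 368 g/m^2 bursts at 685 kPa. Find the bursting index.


Formula: Bursting Index = Bursting Strength / Fabric GSM
BI = 685 kPa / 368 g/m^2
BI = 1.861 kPa/(g/m^2)

1.861 kPa/(g/m^2)


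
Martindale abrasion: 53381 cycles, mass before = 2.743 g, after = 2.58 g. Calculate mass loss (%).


Formula: Mass loss% = ((m_before - m_after) / m_before) * 100
Step 1: Mass loss = 2.743 - 2.58 = 0.163 g
Step 2: Ratio = 0.163 / 2.743 = 0.059424
Step 3: Mass loss% = 0.059424 * 100 = 5.9424% ≈ 5.94%

5.94%


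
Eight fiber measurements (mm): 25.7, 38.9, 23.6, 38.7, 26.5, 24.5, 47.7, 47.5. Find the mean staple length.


Formula: Mean = sum of lengths / count
Sum = 25.7 + 38.9 + 23.6 + 38.7 + 26.5 + 24.5 + 47.7 + 47.5
Sum = 273.1 mm
Mean = 273.1 / 8 = 34.14 mm

34.14 mm


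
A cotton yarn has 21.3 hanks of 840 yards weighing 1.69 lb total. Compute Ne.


Formula: Ne = hanks / mass_lb
Substituting: Ne = 21.3 / 1.69
Ne = 12.6

12.6 Ne


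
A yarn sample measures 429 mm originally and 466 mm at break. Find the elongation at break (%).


Formula: Elongation (%) = ((L_break - L0) / L0) * 100
Step 1: Extension = 466 - 429 = 37 mm
Step 2: Elongation = (37 / 429) * 100
Step 3: Elongation = 0.086247 * 100 = 8.6247% ≈ 8.6%

8.6%


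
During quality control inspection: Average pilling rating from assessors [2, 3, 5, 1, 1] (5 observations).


Formula: Mean = sum / count
Sum = 2 + 3 + 5 + 1 + 1 = 12
Mean = 12 / 5 = 2.4

2.4


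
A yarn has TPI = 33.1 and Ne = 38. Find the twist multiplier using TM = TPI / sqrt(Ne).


Formula: TM = TPI / sqrt(Ne)
Step 1: sqrt(Ne) = sqrt(38) = 6.1644
Step 2: TM = 33.1 / 6.1644 = 5.37

5.37 TM


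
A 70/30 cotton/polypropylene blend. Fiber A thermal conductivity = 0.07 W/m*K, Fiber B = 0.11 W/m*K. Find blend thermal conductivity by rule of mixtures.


Formula: Blend property = (fraction_A * property_A) + (fraction_B * property_B)
Step 1: Contribution A = 70/100 * 0.07 W/m*K = 0.049 W/m*K
Step 2: Contribution B = 30/100 * 0.11 W/m*K = 0.033 W/m*K
Step 3: Blend thermal conductivity = 0.049 + 0.033 = 0.082 W/m*K

0.082 W/m*K


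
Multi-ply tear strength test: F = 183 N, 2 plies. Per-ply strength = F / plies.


Formula: Per-ply strength = Total force / Number of plies
Per-ply = 183 N / 2
Per-ply = 91.5 N

91.5 N


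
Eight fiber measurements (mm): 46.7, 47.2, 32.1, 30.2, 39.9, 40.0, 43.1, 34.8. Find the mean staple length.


Formula: Mean = sum of lengths / count
Sum = 46.7 + 47.2 + 32.1 + 30.2 + 39.9 + 40.0 + 43.1 + 34.8
Sum = 314.0 mm
Mean = 314.0 / 8 = 39.25 mm

39.25 mm


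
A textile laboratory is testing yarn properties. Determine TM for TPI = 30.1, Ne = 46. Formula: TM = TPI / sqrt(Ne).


Formula: TM = TPI / sqrt(Ne)
Step 1: sqrt(Ne) = sqrt(46) = 6.7823
Step 2: TM = 30.1 / 6.7823 = 4.44

4.44 TM


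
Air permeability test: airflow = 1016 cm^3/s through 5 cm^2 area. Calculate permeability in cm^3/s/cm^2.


Formula: Air Permeability = Airflow / Test Area
AP = 1016 cm^3/s / 5 cm^2
AP = 203.2 cm^3/s/cm^2

203.2 cm^3/s/cm^2


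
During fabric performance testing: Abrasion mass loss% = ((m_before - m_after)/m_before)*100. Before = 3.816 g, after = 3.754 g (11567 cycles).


Formula: Mass loss% = ((m_before - m_after) / m_before) * 100
Step 1: Mass loss = 3.816 - 3.754 = 0.062 g
Step 2: Ratio = 0.062 / 3.816 = 0.0162474
Step 3: Mass loss% = 0.0162474 * 100 = 1.62474% ≈ 1.62%

1.62%


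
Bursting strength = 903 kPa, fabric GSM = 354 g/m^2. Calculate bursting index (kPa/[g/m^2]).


Formula: Bursting Index = Bursting Strength / Fabric GSM
BI = 903 kPa / 354 g/m^2
BI = 2.551 kPa/(g/m^2)

2.551 kPa/(g/m^2)


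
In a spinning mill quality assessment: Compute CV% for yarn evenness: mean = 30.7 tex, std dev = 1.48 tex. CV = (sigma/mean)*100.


Formula: CV% = (standard deviation / mean) * 100
Step 1: Ratio = 1.48 / 30.7 = 0.048208
Step 2: CV% = 0.048208 * 100 = 4.8208% ≈ 4.8%

4.8%


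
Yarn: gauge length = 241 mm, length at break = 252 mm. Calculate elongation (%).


Formula: Elongation (%) = ((L_break - L0) / L0) * 100
Step 1: Extension = 252 - 241 = 11 mm
Step 2: Elongation = (11 / 241) * 100
Step 3: Elongation = 0.045643 * 100 = 4.5643% ≈ 4.6%

4.6%


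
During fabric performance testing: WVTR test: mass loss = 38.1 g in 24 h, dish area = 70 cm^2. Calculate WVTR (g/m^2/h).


Formula: WVTR = mass_loss / (area * time)
Step 1: Convert area: 70 cm^2 = 0.007 m^2
Step 2: WVTR = 38.1 g / (0.007 m^2 * 24 h)
Step 3: WVTR = 38.1 / 0.168 = 226.8 g/m^2/h

226.8 g/m^2/h


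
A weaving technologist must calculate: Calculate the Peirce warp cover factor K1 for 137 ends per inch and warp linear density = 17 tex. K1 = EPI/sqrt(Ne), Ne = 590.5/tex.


Formula: K1 = EPI / sqrt(Ne), with Ne = 590.5 / tex_warp
Step 1: Ne = 590.5 / 17 = 34.735
Step 2: sqrt(Ne) = sqrt(34.735) = 5.8936
Step 3: K1 = 137 / 5.8936 = 23.2

23.2


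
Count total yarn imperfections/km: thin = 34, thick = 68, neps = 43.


Formula: Total = thin places + thick places + neps
Total = 34 + 68 + 43
Total = 145 imperfections/km

145 imperfections/km


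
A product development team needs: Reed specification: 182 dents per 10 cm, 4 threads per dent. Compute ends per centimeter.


Formula: EPC = (dents per 10 cm * ends per dent) / 10
Step 1: Total ends per 10 cm = 182 * 4 = 728
Step 2: EPC = 728 / 10 = 72.8 ends/cm

72.8 ends/cm


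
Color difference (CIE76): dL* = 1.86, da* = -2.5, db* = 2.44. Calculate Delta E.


Formula: Delta E = sqrt(dL*^2 + da*^2 + db*^2)
Step 1: dL*^2 = 1.86^2 = 3.4596
Step 2: da*^2 = (-2.5)^2 = 6.25
Step 3: db*^2 = 2.44^2 = 5.9536
Step 4: Sum = 3.4596 + 6.25 + 5.9536 = 15.6632
Step 5: Delta E = sqrt(15.6632) = 3.96

3.96 Delta E


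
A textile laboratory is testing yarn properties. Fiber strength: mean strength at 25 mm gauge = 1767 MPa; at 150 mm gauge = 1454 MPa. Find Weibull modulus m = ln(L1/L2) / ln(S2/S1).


Formula: m = ln(L1/L2) / ln(S2/S1)
Step 1: ln(L1/L2) = ln(25/150) = -1.79176
Step 2: S2/S1 = 1454/1767 = 0.82286
Step 3: ln(S2/S1) = ln(0.82286) = -0.19497
Step 4: m = -1.79176 / -0.19497 = 9.19

9.19 (Weibull m)


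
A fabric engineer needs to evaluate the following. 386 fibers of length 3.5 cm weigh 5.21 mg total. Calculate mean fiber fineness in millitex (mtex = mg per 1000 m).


Formula: fineness (mtex) = mass (mg) / total length (km) = (mass_mg / total_length_m) * 1000
Step 1: Convert fiber length: 3.5 cm = 0.035 m
Step 2: Total fiber length = 386 * 0.035 = 13.51 m
Step 3: Linear density = 5.21 mg / 13.51 m = 0.3856 mg/m
Step 4: fineness = 0.3856 * 1000 = 385.6 mtex

385.6 mtex


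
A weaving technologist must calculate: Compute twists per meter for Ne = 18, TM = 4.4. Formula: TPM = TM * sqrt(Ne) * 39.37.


Formula: TPM = TM * sqrt(Ne) * 39.37
Step 1: sqrt(Ne) = sqrt(18) = 4.2426
Step 2: TM * sqrt(Ne) = 4.4 * 4.2426 = 18.6674
Step 3: TPM = 18.6674 * 39.37 = 735 twists/m

735 twists/m


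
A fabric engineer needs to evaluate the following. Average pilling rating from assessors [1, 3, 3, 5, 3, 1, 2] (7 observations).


Formula: Mean = sum / count
Sum = 1 + 3 + 3 + 5 + 3 + 1 + 2 = 18
Mean = 18 / 7 = 2.6

2.6


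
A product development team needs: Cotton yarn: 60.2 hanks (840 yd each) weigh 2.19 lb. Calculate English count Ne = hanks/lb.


Formula: Ne = hanks / mass_lb
Substituting: Ne = 60.2 / 2.19
Ne = 27.5

27.5 Ne


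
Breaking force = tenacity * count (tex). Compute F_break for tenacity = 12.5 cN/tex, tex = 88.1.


Formula: Breaking force = Tenacity * Linear density
F = 12.5 cN/tex * 88.1 tex
F = 1101.25 cN

1101.25 cN


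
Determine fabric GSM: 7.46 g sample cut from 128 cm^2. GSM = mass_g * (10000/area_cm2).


Formula: GSM = mass_g / area_m2
Step 1: Convert area: 128 cm^2 = 128 / 10000 = 0.0128 m^2
Step 2: GSM = 7.46 g / 0.0128 m^2 = 582.8 g/m^2

582.8 g/m^2


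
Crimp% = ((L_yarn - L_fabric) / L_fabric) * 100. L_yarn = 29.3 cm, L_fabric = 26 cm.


Formula: Crimp% = ((L_yarn - L_fabric) / L_fabric) * 100
Step 1: Extension = 29.3 - 26 = 3.3 cm
Step 2: Crimp% = (3.3 / 26) * 100
Step 3: Crimp% = 0.126923 * 100 = 12.6923% ≈ 12.7%

12.7%


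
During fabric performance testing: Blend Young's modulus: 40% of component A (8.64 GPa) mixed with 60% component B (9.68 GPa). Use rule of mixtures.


Formula: Blend property = (fraction_A * property_A) + (fraction_B * property_B)
Step 1: Contribution A = 40/100 * 8.64 GPa = 3.456 GPa
Step 2: Contribution B = 60/100 * 9.68 GPa = 5.808 GPa
Step 3: Blend Young's modulus = 3.456 + 5.808 = 9.264 GPa

9.264 GPa


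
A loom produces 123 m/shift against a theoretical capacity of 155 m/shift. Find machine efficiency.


Formula: Efficiency% = (Actual output / Theoretical output) * 100
Efficiency% = (123 / 155) * 100
Efficiency% = 0.793548 * 100 = 79.3548% ≈ 79.4%

79.4%


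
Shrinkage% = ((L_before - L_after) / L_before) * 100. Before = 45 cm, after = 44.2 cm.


Formula: Shrinkage% = ((L_before - L_after) / L_before) * 100
Step 1: Shrinkage = 45 - 44.2 = 0.8 cm
Step 2: Shrinkage% = (0.8 / 45) * 100
Step 3: Shrinkage% = 0.017778 * 100 = 1.7778% ≈ 1.8%

1.8%


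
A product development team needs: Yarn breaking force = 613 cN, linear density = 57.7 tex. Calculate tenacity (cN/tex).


Formula: Tenacity = Breaking force / Linear density
Tenacity = 613 cN / 57.7 tex
Tenacity = 10.62 cN/tex

10.62 cN/tex


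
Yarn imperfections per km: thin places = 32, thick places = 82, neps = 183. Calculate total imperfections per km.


Formula: Total = thin places + thick places + neps
Total = 32 + 82 + 183
Total = 297 imperfections/km

297 imperfections/km


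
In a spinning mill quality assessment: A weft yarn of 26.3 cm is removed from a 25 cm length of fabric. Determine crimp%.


Formula: Crimp% = ((L_yarn - L_fabric) / L_fabric) * 100
Step 1: Extension = 26.3 - 25 = 1.3 cm
Step 2: Crimp% = (1.3 / 25) * 100
Step 3: Crimp% = 0.052 * 100 = 5.2%

5.2%


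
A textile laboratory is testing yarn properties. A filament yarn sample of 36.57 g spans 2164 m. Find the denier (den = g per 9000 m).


Formula: den = (mass_g / length_m) * 9000
Substituting: den = (36.57 / 2164) * 9000
Intermediate: 36.57 / 2164 = 0.01689926 g/m
den = 0.01689926 * 9000 = 152.1 denier

152.1 denier


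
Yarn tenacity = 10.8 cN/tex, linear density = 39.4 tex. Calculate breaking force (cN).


Formula: Breaking force = Tenacity * Linear density
F = 10.8 cN/tex * 39.4 tex
F = 425.52 cN

425.52 cN


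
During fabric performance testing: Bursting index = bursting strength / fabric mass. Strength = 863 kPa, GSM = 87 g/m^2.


Formula: Bursting Index = Bursting Strength / Fabric GSM
BI = 863 kPa / 87 g/m^2
BI = 9.920 kPa/(g/m^2)

9.920 kPa/(g/m^2)


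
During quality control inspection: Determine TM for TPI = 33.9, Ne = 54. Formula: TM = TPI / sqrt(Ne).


Formula: TM = TPI / sqrt(Ne)
Step 1: sqrt(Ne) = sqrt(54) = 7.3485
Step 2: TM = 33.9 / 7.3485 = 4.61

4.61 TM


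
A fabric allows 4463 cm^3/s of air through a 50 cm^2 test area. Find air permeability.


Formula: Air Permeability = Airflow / Test Area
AP = 4463 cm^3/s / 50 cm^2
AP = 89.3 cm^3/s/cm^2

89.3 cm^3/s/cm^2


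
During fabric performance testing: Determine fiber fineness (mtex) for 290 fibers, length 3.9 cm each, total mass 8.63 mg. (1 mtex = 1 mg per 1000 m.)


Formula: fineness (mtex) = mass (mg) / total length (km) = (mass_mg / total_length_m) * 1000
Step 1: Convert fiber length: 3.9 cm = 0.039 m
Step 2: Total fiber length = 290 * 0.039 = 11.31 m
Step 3: Linear density = 8.63 mg / 11.31 m = 0.7630 mg/m
Step 4: fineness = 0.7630 * 1000 = 763.0 mtex

763.0 mtex


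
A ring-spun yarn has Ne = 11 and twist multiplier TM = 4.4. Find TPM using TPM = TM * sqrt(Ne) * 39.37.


Formula: TPM = TM * sqrt(Ne) * 39.37
Step 1: sqrt(Ne) = sqrt(11) = 3.3166
Step 2: TM * sqrt(Ne) = 4.4 * 3.3166 = 14.593
Step 3: TPM = 14.593 * 39.37 = 575 twists/m

575 twists/m


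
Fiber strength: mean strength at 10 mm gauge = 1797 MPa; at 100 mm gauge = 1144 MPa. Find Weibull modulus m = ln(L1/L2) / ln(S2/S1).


Formula: m = ln(L1/L2) / ln(S2/S1)
Step 1: ln(L1/L2) = ln(10/100) = -2.30259
Step 2: S2/S1 = 1144/1797 = 0.63662
Step 3: ln(S2/S1) = ln(0.63662) = -0.45158
Step 4: m = -2.30259 / -0.45158 = 5.10

5.10 (Weibull m)


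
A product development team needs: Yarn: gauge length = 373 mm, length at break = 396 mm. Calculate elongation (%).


Formula: Elongation (%) = ((L_break - L0) / L0) * 100
Step 1: Extension = 396 - 373 = 23 mm
Step 2: Elongation = (23 / 373) * 100
Step 3: Elongation = 0.061662 * 100 = 6.1662% ≈ 6.2%

6.2%


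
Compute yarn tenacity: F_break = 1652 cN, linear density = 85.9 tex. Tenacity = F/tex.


Formula: Tenacity = Breaking force / Linear density
Tenacity = 1652 cN / 85.9 tex
Tenacity = 19.23 cN/tex

19.23 cN/tex


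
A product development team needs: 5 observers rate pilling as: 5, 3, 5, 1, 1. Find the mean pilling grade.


Formula: Mean = sum / count
Sum = 5 + 3 + 5 + 1 + 1 = 15
Mean = 15 / 5 = 3.0

3.0


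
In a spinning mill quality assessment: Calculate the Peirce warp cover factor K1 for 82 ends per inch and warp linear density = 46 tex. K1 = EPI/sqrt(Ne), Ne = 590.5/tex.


Formula: K1 = EPI / sqrt(Ne), with Ne = 590.5 / tex_warp
Step 1: Ne = 590.5 / 46 = 12.837
Step 2: sqrt(Ne) = sqrt(12.837) = 3.5829
Step 3: K1 = 82 / 3.5829 = 22.9

22.9


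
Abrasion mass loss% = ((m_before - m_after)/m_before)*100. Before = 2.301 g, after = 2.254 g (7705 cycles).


Formula: Mass loss% = ((m_before - m_after) / m_before) * 100
Step 1: Mass loss = 2.301 - 2.254 = 0.047 g
Step 2: Ratio = 0.047 / 2.301 = 0.0204259
Step 3: Mass loss% = 0.0204259 * 100 = 2.04259% ≈ 2.04%

2.04%


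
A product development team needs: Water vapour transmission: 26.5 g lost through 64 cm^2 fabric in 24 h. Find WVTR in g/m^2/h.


Formula: WVTR = mass_loss / (area * time)
Step 1: Convert area: 64 cm^2 = 0.0064 m^2
Step 2: WVTR = 26.5 g / (0.0064 m^2 * 24 h)
Step 3: WVTR = 26.5 / 0.1536 = 172.5 g/m^2/h

172.5 g/m^2/h


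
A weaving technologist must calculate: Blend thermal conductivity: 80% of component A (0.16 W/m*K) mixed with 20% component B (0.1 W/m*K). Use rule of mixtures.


Formula: Blend property = (fraction_A * property_A) + (fraction_B * property_B)
Step 1: Contribution A = 80/100 * 0.16 W/m*K = 0.128 W/m*K
Step 2: Contribution B = 20/100 * 0.1 W/m*K = 0.02 W/m*K
Step 3: Blend thermal conductivity = 0.128 + 0.02 = 0.148 W/m*K

0.148 W/m*K


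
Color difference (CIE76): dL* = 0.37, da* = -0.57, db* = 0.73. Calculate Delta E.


Formula: Delta E = sqrt(dL*^2 + da*^2 + db*^2)
Step 1: dL*^2 = 0.37^2 = 0.1369
Step 2: da*^2 = (-0.57)^2 = 0.3249
Step 3: db*^2 = 0.73^2 = 0.5329
Step 4: Sum = 0.1369 + 0.3249 + 0.5329 = 0.9947
Step 5: Delta E = sqrt(0.9947) = 1.0

1.0 Delta E


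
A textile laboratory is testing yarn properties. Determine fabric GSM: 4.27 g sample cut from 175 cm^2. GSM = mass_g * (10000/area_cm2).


Formula: GSM = mass_g / area_m2
Step 1: Convert area: 175 cm^2 = 175 / 10000 = 0.0175 m^2
Step 2: GSM = 4.27 g / 0.0175 m^2 = 244.0 g/m^2

244.0 g/m^2


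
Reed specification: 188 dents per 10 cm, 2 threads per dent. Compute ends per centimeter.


Formula: EPC = (dents per 10 cm * ends per dent) / 10
Step 1: Total ends per 10 cm = 188 * 2 = 376
Step 2: EPC = 376 / 10 = 37.6 ends/cm

37.6 ends/cm


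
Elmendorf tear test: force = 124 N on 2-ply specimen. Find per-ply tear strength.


Formula: Per-ply strength = Total force / Number of plies
Per-ply = 124 N / 2
Per-ply = 62 N

62 N


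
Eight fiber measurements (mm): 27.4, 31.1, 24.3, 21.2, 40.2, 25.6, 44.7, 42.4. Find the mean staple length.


Formula: Mean = sum of lengths / count
Sum = 27.4 + 31.1 + 24.3 + 21.2 + 40.2 + 25.6 + 44.7 + 42.4
Sum = 256.9 mm
Mean = 256.9 / 8 = 32.11 mm

32.11 mm


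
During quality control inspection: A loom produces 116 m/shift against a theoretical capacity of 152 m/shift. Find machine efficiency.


Formula: Efficiency% = (Actual output / Theoretical output) * 100
Efficiency% = (116 / 152) * 100
Efficiency% = 0.763158 * 100 = 76.3158% ≈ 76.3%

76.3%


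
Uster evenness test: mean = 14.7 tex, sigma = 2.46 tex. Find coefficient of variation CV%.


Formula: CV% = (standard deviation / mean) * 100
Step 1: Ratio = 2.46 / 14.7 = 0.167347
Step 2: CV% = 0.167347 * 100 = 16.7347% ≈ 16.7%

16.7%


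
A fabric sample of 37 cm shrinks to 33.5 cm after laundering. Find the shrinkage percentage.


Formula: Shrinkage% = ((L_before - L_after) / L_before) * 100
Step 1: Shrinkage = 37 - 33.5 = 3.5 cm
Step 2: Shrinkage% = (3.5 / 37) * 100
Step 3: Shrinkage% = 0.094595 * 100 = 9.4595% ≈ 9.5%

9.5%


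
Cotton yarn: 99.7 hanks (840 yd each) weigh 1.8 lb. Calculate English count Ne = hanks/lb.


Formula: Ne = hanks / mass_lb
Substituting: Ne = 99.7 / 1.8
Ne = 55.4

55.4 Ne


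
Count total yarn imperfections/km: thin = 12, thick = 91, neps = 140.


Formula: Total = thin places + thick places + neps
Total = 12 + 91 + 140
Total = 243 imperfections/km

243 imperfections/km


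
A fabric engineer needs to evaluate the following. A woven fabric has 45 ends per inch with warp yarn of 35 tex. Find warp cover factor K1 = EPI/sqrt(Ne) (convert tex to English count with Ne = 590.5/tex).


Formula: K1 = EPI / sqrt(Ne), with Ne = 590.5 / tex_warp
Step 1: Ne = 590.5 / 35 = 16.871
Step 2: sqrt(Ne) = sqrt(16.871) = 4.1074
Step 3: K1 = 45 / 4.1074 = 11.0

11.0


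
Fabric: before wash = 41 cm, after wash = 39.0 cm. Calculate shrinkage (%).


Formula: Shrinkage% = ((L_before - L_after) / L_before) * 100
Step 1: Shrinkage = 41 - 39.0 = 2.0 cm
Step 2: Shrinkage% = (2.0 / 41) * 100
Step 3: Shrinkage% = 0.04878 * 100 = 4.878% ≈ 4.9%

4.9%


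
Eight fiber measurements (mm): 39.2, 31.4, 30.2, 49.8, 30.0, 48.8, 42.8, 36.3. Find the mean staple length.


Formula: Mean = sum of lengths / count
Sum = 39.2 + 31.4 + 30.2 + 49.8 + 30.0 + 48.8 + 42.8 + 36.3
Sum = 308.5 mm
Mean = 308.5 / 8 = 38.56 mm

38.56 mm


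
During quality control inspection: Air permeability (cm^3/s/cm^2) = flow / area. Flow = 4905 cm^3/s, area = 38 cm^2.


Formula: Air Permeability = Airflow / Test Area
AP = 4905 cm^3/s / 38 cm^2
AP = 129.1 cm^3/s/cm^2

129.1 cm^3/s/cm^2


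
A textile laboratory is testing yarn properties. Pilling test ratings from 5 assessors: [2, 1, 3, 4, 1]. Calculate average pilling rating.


Formula: Mean = sum / count
Sum = 2 + 1 + 3 + 4 + 1 = 11
Mean = 11 / 5 = 2.2

2.2


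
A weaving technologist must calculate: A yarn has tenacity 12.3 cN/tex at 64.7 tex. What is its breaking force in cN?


Formula: Breaking force = Tenacity * Linear density
F = 12.3 cN/tex * 64.7 tex
F = 795.81 cN

795.81 cN


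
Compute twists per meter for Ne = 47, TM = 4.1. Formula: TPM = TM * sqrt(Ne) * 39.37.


Formula: TPM = TM * sqrt(Ne) * 39.37
Step 1: sqrt(Ne) = sqrt(47) = 6.8557
Step 2: TM * sqrt(Ne) = 4.1 * 6.8557 = 28.1084
Step 3: TPM = 28.1084 * 39.37 = 1107 twists/m

1107 twists/m


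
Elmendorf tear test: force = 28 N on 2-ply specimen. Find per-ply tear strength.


Formula: Per-ply strength = Total force / Number of plies
Per-ply = 28 N / 2
Per-ply = 14 N

14 N


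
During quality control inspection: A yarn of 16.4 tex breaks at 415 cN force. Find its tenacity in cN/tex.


Formula: Tenacity = Breaking force / Linear density
Tenacity = 415 cN / 16.4 tex
Tenacity = 25.30 cN/tex

25.30 cN/tex


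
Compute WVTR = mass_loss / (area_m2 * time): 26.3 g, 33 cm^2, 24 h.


Formula: WVTR = mass_loss / (area * time)
Step 1: Convert area: 33 cm^2 = 0.0033 m^2
Step 2: WVTR = 26.3 g / (0.0033 m^2 * 24 h)
Step 3: WVTR = 26.3 / 0.0792 = 332.1 g/m^2/h

332.1 g/m^2/h


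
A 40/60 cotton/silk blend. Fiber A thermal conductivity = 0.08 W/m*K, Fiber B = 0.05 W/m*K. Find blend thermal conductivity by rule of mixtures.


Formula: Blend property = (fraction_A * property_A) + (fraction_B * property_B)
Step 1: Contribution A = 40/100 * 0.08 W/m*K = 0.032 W/m*K
Step 2: Contribution B = 60/100 * 0.05 W/m*K = 0.03 W/m*K
Step 3: Blend thermal conductivity = 0.032 + 0.03 = 0.062 W/m*K

0.062 W/m*K


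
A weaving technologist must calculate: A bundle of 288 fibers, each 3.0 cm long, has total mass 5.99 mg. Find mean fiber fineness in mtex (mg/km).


Formula: fineness (mtex) = mass (mg) / total length (km) = (mass_mg / total_length_m) * 1000
Step 1: Convert fiber length: 3.0 cm = 0.03 m
Step 2: Total fiber length = 288 * 0.03 = 8.64 m
Step 3: Linear density = 5.99 mg / 8.64 m = 0.6933 mg/m
Step 4: fineness = 0.6933 * 1000 = 693.3 mtex

693.3 mtex


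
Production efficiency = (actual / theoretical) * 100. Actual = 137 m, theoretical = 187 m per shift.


Formula: Efficiency% = (Actual output / Theoretical output) * 100
Efficiency% = (137 / 187) * 100
Efficiency% = 0.73262 * 100 = 73.262% ≈ 73.3%

73.3%


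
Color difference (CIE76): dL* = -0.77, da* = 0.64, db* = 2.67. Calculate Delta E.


Formula: Delta E = sqrt(dL*^2 + da*^2 + db*^2)
Step 1: dL*^2 = (-0.77)^2 = 0.5929
Step 2: da*^2 = 0.64^2 = 0.4096
Step 3: db*^2 = 2.67^2 = 7.1289
Step 4: Sum = 0.5929 + 0.4096 + 7.1289 = 8.1314
Step 5: Delta E = sqrt(8.1314) = 2.85

2.85 Delta E


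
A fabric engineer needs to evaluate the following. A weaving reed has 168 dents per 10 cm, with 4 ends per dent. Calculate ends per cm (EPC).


Formula: EPC = (dents per 10 cm * ends per dent) / 10
Step 1: Total ends per 10 cm = 168 * 4 = 672
Step 2: EPC = 672 / 10 = 67.2 ends/cm

67.2 ends/cm


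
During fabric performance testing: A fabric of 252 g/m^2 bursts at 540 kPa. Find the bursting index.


Formula: Bursting Index = Bursting Strength / Fabric GSM
BI = 540 kPa / 252 g/m^2
BI = 2.143 kPa/(g/m^2)

2.143 kPa/(g/m^2)


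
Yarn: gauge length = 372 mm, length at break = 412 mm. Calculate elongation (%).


Formula: Elongation (%) = ((L_break - L0) / L0) * 100
Step 1: Extension = 412 - 372 = 40 mm
Step 2: Elongation = (40 / 372) * 100
Step 3: Elongation = 0.107527 * 100 = 10.7527% ≈ 10.8%

10.8%


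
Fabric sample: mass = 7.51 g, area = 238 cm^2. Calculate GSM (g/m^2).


Formula: GSM = mass_g / area_m2
Step 1: Convert area: 238 cm^2 = 238 / 10000 = 0.0238 m^2
Step 2: GSM = 7.51 g / 0.0238 m^2 = 315.5 g/m^2

315.5 g/m^2


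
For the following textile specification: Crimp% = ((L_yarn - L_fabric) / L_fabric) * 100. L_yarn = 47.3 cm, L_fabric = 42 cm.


Formula: Crimp% = ((L_yarn - L_fabric) / L_fabric) * 100
Step 1: Extension = 47.3 - 42 = 5.3 cm
Step 2: Crimp% = (5.3 / 42) * 100
Step 3: Crimp% = 0.12619 * 100 = 12.619% ≈ 12.6%

12.6%


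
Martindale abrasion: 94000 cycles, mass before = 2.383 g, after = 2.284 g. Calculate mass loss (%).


Formula: Mass loss% = ((m_before - m_after) / m_before) * 100
Step 1: Mass loss = 2.383 - 2.284 = 0.099 g
Step 2: Ratio = 0.099 / 2.383 = 0.0415443
Step 3: Mass loss% = 0.0415443 * 100 = 4.15443% ≈ 4.15%

4.15%


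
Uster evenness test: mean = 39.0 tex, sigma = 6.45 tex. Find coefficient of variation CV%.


Formula: CV% = (standard deviation / mean) * 100
Step 1: Ratio = 6.45 / 39.0 = 0.165385
Step 2: CV% = 0.165385 * 100 = 16.5385% ≈ 16.5%

16.5%


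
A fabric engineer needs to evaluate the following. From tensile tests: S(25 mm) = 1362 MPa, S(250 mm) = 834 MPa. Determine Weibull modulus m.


Formula: m = ln(L1/L2) / ln(S2/S1)
Step 1: ln(L1/L2) = ln(25/250) = -2.30259
Step 2: S2/S1 = 834/1362 = 0.61233
Step 3: ln(S2/S1) = ln(0.61233) = -0.49048
Step 4: m = -2.30259 / -0.49048 = 4.69

4.69 (Weibull m)


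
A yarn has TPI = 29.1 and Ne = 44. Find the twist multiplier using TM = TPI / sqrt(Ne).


Formula: TM = TPI / sqrt(Ne)
Step 1: sqrt(Ne) = sqrt(44) = 6.6332
Step 2: TM = 29.1 / 6.6332 = 4.39

4.39 TM


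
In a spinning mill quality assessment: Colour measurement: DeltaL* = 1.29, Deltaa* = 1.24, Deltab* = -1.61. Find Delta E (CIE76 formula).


Formula: Delta E = sqrt(dL*^2 + da*^2 + db*^2)
Step 1: dL*^2 = 1.29^2 = 1.6641
Step 2: da*^2 = 1.24^2 = 1.5376
Step 3: db*^2 = (-1.61)^2 = 2.5921
Step 4: Sum = 1.6641 + 1.5376 + 2.5921 = 5.7938
Step 5: Delta E = sqrt(5.7938) = 2.41

2.41 Delta E


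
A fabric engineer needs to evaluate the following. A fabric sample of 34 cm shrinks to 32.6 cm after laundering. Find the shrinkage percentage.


Formula: Shrinkage% = ((L_before - L_after) / L_before) * 100
Step 1: Shrinkage = 34 - 32.6 = 1.4 cm
Step 2: Shrinkage% = (1.4 / 34) * 100
Step 3: Shrinkage% = 0.041176 * 100 = 4.1176% ≈ 4.1%

4.1%


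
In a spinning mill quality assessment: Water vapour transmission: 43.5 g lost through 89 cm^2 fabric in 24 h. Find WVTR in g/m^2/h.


Formula: WVTR = mass_loss / (area * time)
Step 1: Convert area: 89 cm^2 = 0.0089 m^2
Step 2: WVTR = 43.5 g / (0.0089 m^2 * 24 h)
Step 3: WVTR = 43.5 / 0.2136 = 203.7 g/m^2/h

203.7 g/m^2/h


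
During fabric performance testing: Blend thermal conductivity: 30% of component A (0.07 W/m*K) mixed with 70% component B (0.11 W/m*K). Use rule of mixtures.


Formula: Blend property = (fraction_A * property_A) + (fraction_B * property_B)
Step 1: Contribution A = 30/100 * 0.07 W/m*K = 0.021 W/m*K
Step 2: Contribution B = 70/100 * 0.11 W/m*K = 0.077 W/m*K
Step 3: Blend thermal conductivity = 0.021 + 0.077 = 0.098 W/m*K

0.098 W/m*K


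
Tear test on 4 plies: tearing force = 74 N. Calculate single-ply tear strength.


Formula: Per-ply strength = Total force / Number of plies
Per-ply = 74 N / 4
Per-ply = 18.5 N

18.5 N


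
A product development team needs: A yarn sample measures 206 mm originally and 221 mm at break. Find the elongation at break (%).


Formula: Elongation (%) = ((L_break - L0) / L0) * 100
Step 1: Extension = 221 - 206 = 15 mm
Step 2: Elongation = (15 / 206) * 100
Step 3: Elongation = 0.072816 * 100 = 7.2816% ≈ 7.3%

7.3%


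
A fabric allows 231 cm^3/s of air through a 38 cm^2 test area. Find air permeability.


Formula: Air Permeability = Airflow / Test Area
AP = 231 cm^3/s / 38 cm^2
AP = 6.1 cm^3/s/cm^2

6.1 cm^3/s/cm^2


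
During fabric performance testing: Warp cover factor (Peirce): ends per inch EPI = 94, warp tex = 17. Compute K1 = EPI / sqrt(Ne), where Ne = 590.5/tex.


Formula: K1 = EPI / sqrt(Ne), with Ne = 590.5 / tex_warp
Step 1: Ne = 590.5 / 17 = 34.735
Step 2: sqrt(Ne) = sqrt(34.735) = 5.8936
Step 3: K1 = 94 / 5.8936 = 15.9

15.9


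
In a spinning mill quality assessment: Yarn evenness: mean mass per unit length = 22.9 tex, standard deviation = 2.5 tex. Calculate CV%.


Formula: CV% = (standard deviation / mean) * 100
Step 1: Ratio = 2.5 / 22.9 = 0.10917
Step 2: CV% = 0.10917 * 100 = 10.917% ≈ 10.9%

10.9%


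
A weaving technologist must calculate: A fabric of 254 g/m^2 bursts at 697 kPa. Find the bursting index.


Formula: Bursting Index = Bursting Strength / Fabric GSM
BI = 697 kPa / 254 g/m^2
BI = 2.744 kPa/(g/m^2)

2.744 kPa/(g/m^2)


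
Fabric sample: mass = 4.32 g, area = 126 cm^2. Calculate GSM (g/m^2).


Formula: GSM = mass_g / area_m2
Step 1: Convert area: 126 cm^2 = 126 / 10000 = 0.0126 m^2
Step 2: GSM = 4.32 g / 0.0126 m^2 = 342.9 g/m^2

342.9 g/m^2


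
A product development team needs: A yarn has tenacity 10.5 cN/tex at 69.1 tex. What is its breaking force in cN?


Formula: Breaking force = Tenacity * Linear density
F = 10.5 cN/tex * 69.1 tex
F = 725.55 cN

725.55 cN


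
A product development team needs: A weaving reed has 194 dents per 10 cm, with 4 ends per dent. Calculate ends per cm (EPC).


Formula: EPC = (dents per 10 cm * ends per dent) / 10
Step 1: Total ends per 10 cm = 194 * 4 = 776
Step 2: EPC = 776 / 10 = 77.6 ends/cm

77.6 ends/cm


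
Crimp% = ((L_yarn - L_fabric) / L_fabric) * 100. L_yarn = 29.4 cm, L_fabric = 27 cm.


Formula: Crimp% = ((L_yarn - L_fabric) / L_fabric) * 100
Step 1: Extension = 29.4 - 27 = 2.4 cm
Step 2: Crimp% = (2.4 / 27) * 100
Step 3: Crimp% = 0.088889 * 100 = 8.8889% ≈ 8.9%

8.9%


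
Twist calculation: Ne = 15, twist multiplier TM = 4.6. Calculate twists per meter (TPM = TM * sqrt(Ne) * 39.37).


Formula: TPM = TM * sqrt(Ne) * 39.37
Step 1: sqrt(Ne) = sqrt(15) = 3.873
Step 2: TM * sqrt(Ne) = 4.6 * 3.873 = 17.8158
Step 3: TPM = 17.8158 * 39.37 = 701 twists/m

701 twists/m


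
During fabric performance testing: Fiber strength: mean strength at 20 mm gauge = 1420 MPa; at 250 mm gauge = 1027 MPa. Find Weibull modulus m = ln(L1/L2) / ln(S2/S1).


Formula: m = ln(L1/L2) / ln(S2/S1)
Step 1: ln(L1/L2) = ln(20/250) = -2.52573
Step 2: S2/S1 = 1027/1420 = 0.72324
Step 3: ln(S2/S1) = ln(0.72324) = -0.32401
Step 4: m = -2.52573 / -0.32401 = 7.80

7.80 (Weibull m)


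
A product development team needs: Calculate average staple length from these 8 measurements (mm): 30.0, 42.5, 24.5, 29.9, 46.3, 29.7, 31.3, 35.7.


Formula: Mean = sum of lengths / count
Sum = 30.0 + 42.5 + 24.5 + 29.9 + 46.3 + 29.7 + 31.3 + 35.7
Sum = 269.9 mm
Mean = 269.9 / 8 = 33.74 mm

33.74 mm


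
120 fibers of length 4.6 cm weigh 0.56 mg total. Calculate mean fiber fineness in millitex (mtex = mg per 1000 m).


Formula: fineness (mtex) = mass (mg) / total length (km) = (mass_mg / total_length_m) * 1000
Step 1: Convert fiber length: 4.6 cm = 0.046 m
Step 2: Total fiber length = 120 * 0.046 = 5.52 m
Step 3: Linear density = 0.56 mg / 5.52 m = 0.1014 mg/m
Step 4: fineness = 0.1014 * 1000 = 101.4 mtex

101.4 mtex


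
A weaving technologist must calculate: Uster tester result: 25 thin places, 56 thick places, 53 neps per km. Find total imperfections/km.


Formula: Total = thin places + thick places + neps
Total = 25 + 56 + 53
Total = 134 imperfections/km

134 imperfections/km


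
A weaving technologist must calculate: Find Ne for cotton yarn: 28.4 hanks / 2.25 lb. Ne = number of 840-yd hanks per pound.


Formula: Ne = hanks / mass_lb
Substituting: Ne = 28.4 / 2.25
Ne = 12.6

12.6 Ne


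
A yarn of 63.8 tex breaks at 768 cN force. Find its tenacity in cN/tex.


Formula: Tenacity = Breaking force / Linear density
Tenacity = 768 cN / 63.8 tex
Tenacity = 12.04 cN/tex

12.04 cN/tex


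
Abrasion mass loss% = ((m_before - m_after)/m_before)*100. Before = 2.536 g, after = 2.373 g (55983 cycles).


Formula: Mass loss% = ((m_before - m_after) / m_before) * 100
Step 1: Mass loss = 2.536 - 2.373 = 0.163 g
Step 2: Ratio = 0.163 / 2.536 = 0.0642744
Step 3: Mass loss% = 0.0642744 * 100 = 6.42744% ≈ 6.43%

6.43%


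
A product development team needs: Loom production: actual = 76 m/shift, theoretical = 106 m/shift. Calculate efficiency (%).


Formula: Efficiency% = (Actual output / Theoretical output) * 100
Efficiency% = (76 / 106) * 100
Efficiency% = 0.716981 * 100 = 71.6981% ≈ 71.7%

71.7%


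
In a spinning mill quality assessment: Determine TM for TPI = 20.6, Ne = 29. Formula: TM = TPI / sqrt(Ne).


Formula: TM = TPI / sqrt(Ne)
Step 1: sqrt(Ne) = sqrt(29) = 5.3852
Step 2: TM = 20.6 / 5.3852 = 3.83

3.83 TM


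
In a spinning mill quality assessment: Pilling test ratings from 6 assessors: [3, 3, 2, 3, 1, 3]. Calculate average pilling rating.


Formula: Mean = sum / count
Sum = 3 + 3 + 2 + 3 + 1 + 3 = 15
Mean = 15 / 6 = 2.5

2.5


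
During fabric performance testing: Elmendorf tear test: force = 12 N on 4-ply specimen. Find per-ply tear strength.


Formula: Per-ply strength = Total force / Number of plies
Per-ply = 12 N / 4
Per-ply = 3 N

3 N


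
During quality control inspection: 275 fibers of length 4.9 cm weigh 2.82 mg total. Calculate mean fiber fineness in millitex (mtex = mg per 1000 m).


Formula: fineness (mtex) = mass (mg) / total length (km) = (mass_mg / total_length_m) * 1000
Step 1: Convert fiber length: 4.9 cm = 0.049 m
Step 2: Total fiber length = 275 * 0.049 = 13.475 m
Step 3: Linear density = 2.82 mg / 13.475 m = 0.2093 mg/m
Step 4: fineness = 0.2093 * 1000 = 209.3 mtex

209.3 mtex


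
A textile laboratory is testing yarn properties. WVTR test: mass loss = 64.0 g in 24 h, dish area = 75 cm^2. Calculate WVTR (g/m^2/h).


Formula: WVTR = mass_loss / (area * time)
Step 1: Convert area: 75 cm^2 = 0.0075 m^2
Step 2: WVTR = 64.0 g / (0.0075 m^2 * 24 h)
Step 3: WVTR = 64.0 / 0.18 = 355.6 g/m^2/h

355.6 g/m^2/h


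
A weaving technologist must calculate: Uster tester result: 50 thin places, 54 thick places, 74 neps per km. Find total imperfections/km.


Formula: Total = thin places + thick places + neps
Total = 50 + 54 + 74
Total = 178 imperfections/km

178 imperfections/km


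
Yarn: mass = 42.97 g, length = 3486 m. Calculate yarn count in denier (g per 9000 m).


Formula: den = (mass_g / length_m) * 9000
Substituting: den = (42.97 / 3486) * 9000
Intermediate: 42.97 / 3486 = 0.01232645 g/m
den = 0.01232645 * 9000 = 110.9 denier

110.9 denier


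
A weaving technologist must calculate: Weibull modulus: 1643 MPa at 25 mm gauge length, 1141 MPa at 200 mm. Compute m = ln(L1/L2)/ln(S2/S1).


Formula: m = ln(L1/L2) / ln(S2/S1)
Step 1: ln(L1/L2) = ln(25/200) = -2.07944
Step 2: S2/S1 = 1141/1643 = 0.69446
Step 3: ln(S2/S1) = ln(0.69446) = -0.36462
Step 4: m = -2.07944 / -0.36462 = 5.70

5.70 (Weibull m)


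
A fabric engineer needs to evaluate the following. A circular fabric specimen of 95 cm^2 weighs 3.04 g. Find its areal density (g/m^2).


Formula: GSM = mass_g / area_m2
Step 1: Convert area: 95 cm^2 = 95 / 10000 = 0.0095 m^2
Step 2: GSM = 3.04 g / 0.0095 m^2 = 320.0 g/m^2

320.0 g/m^2


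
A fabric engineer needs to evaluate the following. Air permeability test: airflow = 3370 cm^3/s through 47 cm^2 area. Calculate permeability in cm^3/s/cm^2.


Formula: Air Permeability = Airflow / Test Area
AP = 3370 cm^3/s / 47 cm^2
AP = 71.7 cm^3/s/cm^2

71.7 cm^3/s/cm^2


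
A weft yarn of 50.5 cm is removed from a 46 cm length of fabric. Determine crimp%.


Formula: Crimp% = ((L_yarn - L_fabric) / L_fabric) * 100
Step 1: Extension = 50.5 - 46 = 4.5 cm
Step 2: Crimp% = (4.5 / 46) * 100
Step 3: Crimp% = 0.097826 * 100 = 9.7826% ≈ 9.8%

9.8%


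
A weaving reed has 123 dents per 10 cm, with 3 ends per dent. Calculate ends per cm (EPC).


Formula: EPC = (dents per 10 cm * ends per dent) / 10
Step 1: Total ends per 10 cm = 123 * 3 = 369
Step 2: EPC = 369 / 10 = 36.9 ends/cm

36.9 ends/cm


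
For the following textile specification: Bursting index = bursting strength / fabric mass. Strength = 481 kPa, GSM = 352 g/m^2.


Formula: Bursting Index = Bursting Strength / Fabric GSM
BI = 481 kPa / 352 g/m^2
BI = 1.366 kPa/(g/m^2)

1.366 kPa/(g/m^2)


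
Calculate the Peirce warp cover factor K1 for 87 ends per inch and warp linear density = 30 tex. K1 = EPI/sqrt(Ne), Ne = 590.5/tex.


Formula: K1 = EPI / sqrt(Ne), with Ne = 590.5 / tex_warp
Step 1: Ne = 590.5 / 30 = 19.683
Step 2: sqrt(Ne) = sqrt(19.683) = 4.4366
Step 3: K1 = 87 / 4.4366 = 19.6

19.6


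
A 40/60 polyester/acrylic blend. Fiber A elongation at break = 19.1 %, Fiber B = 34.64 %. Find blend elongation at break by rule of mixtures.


Formula: Blend property = (fraction_A * property_A) + (fraction_B * property_B)
Step 1: Contribution A = 40/100 * 19.1 % = 7.64 %
Step 2: Contribution B = 60/100 * 34.64 % = 20.784 %
Step 3: Blend elongation at break = 7.64 + 20.784 = 28.424 %

28.424 %


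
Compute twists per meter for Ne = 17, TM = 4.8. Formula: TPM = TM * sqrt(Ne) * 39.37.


Formula: TPM = TM * sqrt(Ne) * 39.37
Step 1: sqrt(Ne) = sqrt(17) = 4.1231
Step 2: TM * sqrt(Ne) = 4.8 * 4.1231 = 19.7909
Step 3: TPM = 19.7909 * 39.37 = 779 twists/m

779 twists/m


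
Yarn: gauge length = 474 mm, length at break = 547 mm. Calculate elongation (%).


Formula: Elongation (%) = ((L_break - L0) / L0) * 100
Step 1: Extension = 547 - 474 = 73 mm
Step 2: Elongation = (73 / 474) * 100
Step 3: Elongation = 0.154008 * 100 = 15.4008% ≈ 15.4%

15.4%


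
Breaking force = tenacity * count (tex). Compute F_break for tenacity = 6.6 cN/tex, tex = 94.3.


Formula: Breaking force = Tenacity * Linear density
F = 6.6 cN/tex * 94.3 tex
F = 622.38 cN

622.38 cN


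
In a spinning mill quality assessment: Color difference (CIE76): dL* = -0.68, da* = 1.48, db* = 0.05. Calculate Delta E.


Formula: Delta E = sqrt(dL*^2 + da*^2 + db*^2)
Step 1: dL*^2 = (-0.68)^2 = 0.4624
Step 2: da*^2 = 1.48^2 = 2.1904
Step 3: db*^2 = 0.05^2 = 0.0025
Step 4: Sum = 0.4624 + 2.1904 + 0.0025 = 2.6553
Step 5: Delta E = sqrt(2.6553) = 1.63

1.63 Delta E
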